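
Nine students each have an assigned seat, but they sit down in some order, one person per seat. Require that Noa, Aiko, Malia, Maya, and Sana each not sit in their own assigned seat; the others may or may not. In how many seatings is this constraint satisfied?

Inclusion-exclusion on the 5 forbidden self-matches:
Σ_{j=0}^{5} (-1)^j C(5,j)(9-j)!
= C(5,0)·9! - C(5,1)·8! + C(5,2)·7! - C(5,3)·6! + C(5,4)·5! - C(5,5)·4!
= 362880 - 201600 + 50400 - 7200 + 600 - 24
= 205056

205056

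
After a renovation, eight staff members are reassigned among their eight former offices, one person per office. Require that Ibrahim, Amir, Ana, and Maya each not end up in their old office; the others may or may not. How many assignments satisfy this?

24024

Inclusion-exclusion on the 4 forbidden self-matches:
Σ_{j=0}^{4} (-1)^j C(4,j)(8-j)!
= C(4,0)·8! - C(4,1)·7! + C(4,2)·6! - C(4,3)·5! + C(4,4)·4!
= 40320 - 20160 + 4320 - 480 + 24
= 24024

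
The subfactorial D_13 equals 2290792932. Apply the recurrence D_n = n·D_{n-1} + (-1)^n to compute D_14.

32071101049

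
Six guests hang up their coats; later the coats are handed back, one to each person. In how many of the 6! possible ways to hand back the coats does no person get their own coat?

The number of derangements of 6 is !6 = Σ_{k=0}^{6} (-1)^k·6!/k!
= 6! - 6!/1! + 6!/2! - 6!/3! + 6!/4! - 6!/5! + 6!/6!
= 720 - 720 + 360 - 120 + 30 - 6 + 1
= 265

265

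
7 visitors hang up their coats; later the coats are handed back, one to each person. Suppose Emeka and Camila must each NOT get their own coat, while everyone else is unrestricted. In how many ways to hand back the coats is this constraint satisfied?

Let A_j be the event that the j-th constrained one is fixed. By inclusion-exclusion over the 2 events:
Σ_{j=0}^{2} (-1)^j C(2,j)(7-j)!
= C(2,0)·7! - C(2,1)·6! + C(2,2)·5!
= 5040 - 1440 + 120
= 3720

3720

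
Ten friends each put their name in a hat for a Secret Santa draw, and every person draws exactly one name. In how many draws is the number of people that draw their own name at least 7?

286

# with exactly i fixed is C(10,i)·!(10-i); sum over i=7..10:
  i=7: C(10,7)·!3 = 120·2 = 240
  i=8: C(10,8)·!2 = 45·1 = 45
  i=9: C(10,9)·!1 = 10·0 = 0
  i=10: C(10,10)·!0 = 1·1 = 1
Total = 286.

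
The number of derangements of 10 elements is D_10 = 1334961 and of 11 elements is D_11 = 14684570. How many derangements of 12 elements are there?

176214841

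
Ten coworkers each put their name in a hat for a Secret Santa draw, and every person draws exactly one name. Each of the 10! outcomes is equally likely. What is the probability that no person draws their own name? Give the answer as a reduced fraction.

16481/44800

Favorable outcomes: !10 = 1334961.
Total outcomes: 10! = 3628800.
Probability = 1334961/3628800 = 16481/44800.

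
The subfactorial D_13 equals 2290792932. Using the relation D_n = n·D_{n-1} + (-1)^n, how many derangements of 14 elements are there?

D_14 = 14·2290792932 + 1 = 32071101049.

32071101049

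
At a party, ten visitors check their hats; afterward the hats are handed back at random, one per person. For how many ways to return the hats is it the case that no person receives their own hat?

1334961

!10 is the nearest integer to 10!/e.
10! = 3628800, and 3628800/e ≈ 1334960.92, so !10 = 1334961.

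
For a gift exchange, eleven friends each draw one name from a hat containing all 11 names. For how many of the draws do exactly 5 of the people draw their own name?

122430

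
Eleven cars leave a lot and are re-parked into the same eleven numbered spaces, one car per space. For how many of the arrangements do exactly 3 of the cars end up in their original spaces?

Pick the 3 fixed positions: C(11,3) = 165 ways.
The other 8 form a derangement: !8 = 14833.
Total: 165 × 14833 = 2447445.

2447445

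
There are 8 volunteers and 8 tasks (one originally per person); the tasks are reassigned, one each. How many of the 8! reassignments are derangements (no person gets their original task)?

Use !n = (n-1)(!(n-1) + !(n-2)).
!8 = 7·(1854 + 265) = 7·2119 = 14833

14833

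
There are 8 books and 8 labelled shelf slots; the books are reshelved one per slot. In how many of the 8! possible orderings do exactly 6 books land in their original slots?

Choose which 6 of the 8 are fixed: C(8,6) = 28.
The other 2 form a derangement: !2 = 1.
Total: 28 × 1 = 28.

28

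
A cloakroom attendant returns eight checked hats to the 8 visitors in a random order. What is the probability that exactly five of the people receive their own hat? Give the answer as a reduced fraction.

Favorable outcomes: C(8,5)·!3 = 56·2 = 112.
Total outcomes: 8! = 40320.
Probability = 112/40320 = 1/360.

1/360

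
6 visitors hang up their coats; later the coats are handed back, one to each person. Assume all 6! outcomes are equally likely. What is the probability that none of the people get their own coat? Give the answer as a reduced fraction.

Favorable outcomes: !6 = 265.
Total outcomes: 6! = 720.
Probability = 265/720 = 53/144.

53/144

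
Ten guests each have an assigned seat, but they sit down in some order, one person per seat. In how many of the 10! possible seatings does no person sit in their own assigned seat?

The subfactorial !10 = [10!/e] (nearest integer).
10! = 3628800, and 3628800/e ≈ 1334960.92, so !10 = 1334961.

1334961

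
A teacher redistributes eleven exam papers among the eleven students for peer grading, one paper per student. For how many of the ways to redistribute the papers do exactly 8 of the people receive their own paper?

Choose which 8 of the 11 are fixed: C(11,8) = 165.
The other 3 form a derangement: !3 = 2.
Total: 165 × 2 = 330.

330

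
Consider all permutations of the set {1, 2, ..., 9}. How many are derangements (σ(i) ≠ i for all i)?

133496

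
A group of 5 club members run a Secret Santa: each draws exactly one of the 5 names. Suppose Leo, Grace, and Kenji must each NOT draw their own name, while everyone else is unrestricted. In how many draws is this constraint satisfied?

Let A_j be the event that the j-th constrained one is fixed. By inclusion-exclusion over the 3 events:
Σ_{j=0}^{3} (-1)^j C(3,j)(5-j)!
= C(3,0)·5! - C(3,1)·4! + C(3,2)·3! - C(3,3)·2!
= 120 - 72 + 18 - 2
= 64

64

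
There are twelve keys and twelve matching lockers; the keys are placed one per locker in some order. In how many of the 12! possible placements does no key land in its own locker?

Recurrence: !12 = 12·!11 + (-1)^12.
!12 = 12·14684570 + 1 = 176214841

176214841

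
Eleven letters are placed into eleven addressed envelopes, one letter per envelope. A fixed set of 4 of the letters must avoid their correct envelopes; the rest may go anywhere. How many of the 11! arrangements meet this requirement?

Let A_j be the event that the j-th constrained one is fixed. By inclusion-exclusion over the 4 events:
Σ_{j=0}^{4} (-1)^j C(4,j)(11-j)!
= C(4,0)·11! - C(4,1)·10! + C(4,2)·9! - C(4,3)·8! + C(4,4)·7!
= 39916800 - 14515200 + 2177280 - 161280 + 5040
= 27422640

27422640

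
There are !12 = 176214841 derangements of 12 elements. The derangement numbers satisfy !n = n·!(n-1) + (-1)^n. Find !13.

2290792932

!13 = 13·176214841 - 1 = 2290792932.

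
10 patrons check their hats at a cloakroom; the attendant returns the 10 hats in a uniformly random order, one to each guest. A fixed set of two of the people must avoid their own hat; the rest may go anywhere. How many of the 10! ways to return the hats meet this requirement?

Inclusion-exclusion on the 2 forbidden self-matches:
Σ_{j=0}^{2} (-1)^j C(2,j)(10-j)!
= C(2,0)·10! - C(2,1)·9! + C(2,2)·8!
= 3628800 - 725760 + 40320
= 2943360

2943360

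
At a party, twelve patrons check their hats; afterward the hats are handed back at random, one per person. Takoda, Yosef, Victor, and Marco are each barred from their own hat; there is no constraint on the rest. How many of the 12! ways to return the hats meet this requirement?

339696000

Inclusion-exclusion on the 4 forbidden self-matches:
Σ_{j=0}^{4} (-1)^j C(4,j)(12-j)!
= C(4,0)·12! - C(4,1)·11! + C(4,2)·10! - C(4,3)·9! + C(4,4)·8!
= 479001600 - 159667200 + 21772800 - 1451520 + 40320
= 339696000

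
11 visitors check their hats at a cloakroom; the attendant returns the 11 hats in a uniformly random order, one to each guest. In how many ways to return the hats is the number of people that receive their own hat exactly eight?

330

Pick the 8 fixed positions: C(11,8) = 165 ways.
The remaining 3 must be deranged: !3 = 2.
Total: 165 × 2 = 330.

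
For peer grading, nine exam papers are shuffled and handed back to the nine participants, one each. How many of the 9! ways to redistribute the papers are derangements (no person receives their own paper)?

133496

Use !n = (n-1)(!(n-1) + !(n-2)).
!9 = 8·(14833 + 1854) = 8·16687 = 133496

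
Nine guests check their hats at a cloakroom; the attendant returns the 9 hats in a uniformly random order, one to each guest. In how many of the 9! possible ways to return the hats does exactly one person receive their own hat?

133497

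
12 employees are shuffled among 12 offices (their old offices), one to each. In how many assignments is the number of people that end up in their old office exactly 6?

244860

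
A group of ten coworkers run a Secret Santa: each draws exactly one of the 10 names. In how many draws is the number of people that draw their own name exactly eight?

Choose which 8 of the 10 are fixed: C(10,8) = 45.
The other 2 form a derangement: !2 = 1.
Total: 45 × 1 = 45.

45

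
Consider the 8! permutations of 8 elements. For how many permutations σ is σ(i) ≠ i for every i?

Recurrence: !8 = 7·(!7 + !6).
!8 = 7·(1854 + 265) = 7·2119 = 14833

14833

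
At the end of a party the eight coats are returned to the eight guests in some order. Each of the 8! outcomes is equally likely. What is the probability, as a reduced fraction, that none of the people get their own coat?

Favorable outcomes: !8 = 14833.
Total outcomes: 8! = 40320.
Probability = 14833/40320 = 2119/5760.

2119/5760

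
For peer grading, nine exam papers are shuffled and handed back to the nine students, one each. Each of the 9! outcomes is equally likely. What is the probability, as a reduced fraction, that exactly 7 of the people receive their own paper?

Favorable outcomes: C(9,7)·!2 = 36·1 = 36.
Total outcomes: 9! = 362880.
Probability = 36/362880 = 1/10080.

1/10080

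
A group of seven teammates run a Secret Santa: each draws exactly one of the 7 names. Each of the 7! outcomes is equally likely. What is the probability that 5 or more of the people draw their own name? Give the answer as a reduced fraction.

11/2520

Favorable outcomes: Σ_{i≥5} C(7,i)·!(7-i) = 21·1 + 7·0 + 1·1 = 22.
Total outcomes: 7! = 5040.
Probability = 22/5040 = 11/2520.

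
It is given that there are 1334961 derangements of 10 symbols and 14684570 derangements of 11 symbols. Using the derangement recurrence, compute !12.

176214841

!12 = (12-1)·(!11 + !10) = 11·(14684570 + 1334961) = 11·16019531 = 176214841.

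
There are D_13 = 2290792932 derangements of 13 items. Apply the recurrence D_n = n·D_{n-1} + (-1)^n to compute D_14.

32071101049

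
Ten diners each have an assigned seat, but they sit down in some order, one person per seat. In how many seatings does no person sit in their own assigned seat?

1334961

By inclusion-exclusion, !10 = Σ (-1)^k · 10!/k! for k=0..10
= 10! - 10!/1! + 10!/2! - 10!/3! + 10!/4! - 10!/5! + 10!/6! - 10!/7! + 10!/8! - 10!/9! + 10!/10!
= 3628800 - 3628800 + 1814400 - 604800 + 151200 - 30240 + 5040 - 720 + 90 - 10 + 1
= 1334961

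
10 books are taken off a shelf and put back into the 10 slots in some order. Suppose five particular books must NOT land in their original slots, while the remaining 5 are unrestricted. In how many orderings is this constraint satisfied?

2170680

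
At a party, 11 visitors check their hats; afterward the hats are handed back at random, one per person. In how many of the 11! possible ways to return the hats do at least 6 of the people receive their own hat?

# with exactly i fixed is C(11,i)·!(11-i); sum over i=6..11:
  i=6: C(11,6)·!5 = 462·44 = 20328
  i=7: C(11,7)·!4 = 330·9 = 2970
  i=8: C(11,8)·!3 = 165·2 = 330
  i=9: C(11,9)·!2 = 55·1 = 55
  i=10: C(11,10)·!1 = 11·0 = 0
  i=11: C(11,11)·!0 = 1·1 = 1
Total = 23684.

23684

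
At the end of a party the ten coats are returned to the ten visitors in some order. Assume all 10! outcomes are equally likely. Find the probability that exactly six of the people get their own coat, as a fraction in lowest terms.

1/1920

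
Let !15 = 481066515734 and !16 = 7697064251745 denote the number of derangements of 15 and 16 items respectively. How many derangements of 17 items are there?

130850092279664

!17 = (17-1)·(!16 + !15) = 16·(7697064251745 + 481066515734) = 16·8178130767479 = 130850092279664.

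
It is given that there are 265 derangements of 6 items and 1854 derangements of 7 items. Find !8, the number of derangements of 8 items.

!8 = (8-1)·(!7 + !6) = 7·(1854 + 265) = 7·2119 = 14833.

14833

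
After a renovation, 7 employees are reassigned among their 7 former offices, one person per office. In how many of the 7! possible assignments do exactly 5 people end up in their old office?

21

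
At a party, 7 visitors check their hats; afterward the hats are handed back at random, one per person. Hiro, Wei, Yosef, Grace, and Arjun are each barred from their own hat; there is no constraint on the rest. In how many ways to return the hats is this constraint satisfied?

2428

Inclusion-exclusion on the 5 forbidden self-matches:
Σ_{j=0}^{5} (-1)^j C(5,j)(7-j)!
= C(5,0)·7! - C(5,1)·6! + C(5,2)·5! - C(5,3)·4! + C(5,4)·3! - C(5,5)·2!
= 5040 - 3600 + 1200 - 240 + 30 - 2
= 2428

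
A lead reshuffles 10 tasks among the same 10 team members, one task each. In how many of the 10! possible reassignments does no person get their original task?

1334961

Recurrence: !10 = 10·!9 + (-1)^10.
!10 = 10·133496 + 1 = 1334961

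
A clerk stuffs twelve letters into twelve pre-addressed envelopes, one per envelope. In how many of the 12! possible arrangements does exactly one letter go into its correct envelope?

176214840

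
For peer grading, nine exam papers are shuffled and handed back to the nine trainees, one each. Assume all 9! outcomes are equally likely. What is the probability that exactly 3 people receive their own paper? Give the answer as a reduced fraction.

Favorable outcomes: C(9,3)·!6 = 84·265 = 22260.
Total outcomes: 9! = 362880.
Probability = 22260/362880 = 53/864.

53/864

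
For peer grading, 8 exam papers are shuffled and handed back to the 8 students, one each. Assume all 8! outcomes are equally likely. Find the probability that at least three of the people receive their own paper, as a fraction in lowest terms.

647/8064

Favorable outcomes: Σ_{i≥3} C(8,i)·!(8-i) = 56·44 + 70·9 + 56·2 + 28·1 + 8·0 + 1·1 = 3235.
Total outcomes: 8! = 40320.
Probability = 3235/40320 = 647/8064.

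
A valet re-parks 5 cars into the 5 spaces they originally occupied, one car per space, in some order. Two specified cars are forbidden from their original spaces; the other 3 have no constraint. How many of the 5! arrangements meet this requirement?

Let A_j be the event that the j-th constrained one is fixed. By inclusion-exclusion over the 2 events:
Σ_{j=0}^{2} (-1)^j C(2,j)(5-j)!
= C(2,0)·5! - C(2,1)·4! + C(2,2)·3!
= 120 - 48 + 6
= 78

78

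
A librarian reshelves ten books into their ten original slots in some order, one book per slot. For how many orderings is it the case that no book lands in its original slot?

!10 is the nearest integer to 10!/e.
10! = 3628800, and 3628800/e ≈ 1334960.92, so !10 = 1334961.

1334961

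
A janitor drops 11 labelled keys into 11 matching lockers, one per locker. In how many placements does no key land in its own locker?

14684570

!11 = 11! · Σ_{k=0}^{11} (-1)^k/k!
= 11! - 11!/1! + 11!/2! - 11!/3! + 11!/4! - 11!/5! + 11!/6! - 11!/7! + 11!/8! - 11!/9! + 11!/10! - 11!/11!
= 39916800 - 39916800 + 19958400 - 6652800 + 1663200 - 332640 + 55440 - 7920 + 990 - 110 + 11 - 1
= 14684570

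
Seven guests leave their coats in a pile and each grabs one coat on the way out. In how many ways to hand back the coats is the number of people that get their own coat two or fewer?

Sum C(7,i)·!(7-i) for i = 0..2:
  i=0: C(7,0)·!7 = 1·1854 = 1854
  i=1: C(7,1)·!6 = 7·265 = 1855
  i=2: C(7,2)·!5 = 21·44 = 924
Total = 4633.

4633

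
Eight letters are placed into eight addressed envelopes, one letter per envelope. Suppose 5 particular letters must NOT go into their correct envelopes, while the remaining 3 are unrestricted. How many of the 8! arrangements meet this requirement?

Inclusion-exclusion on the 5 forbidden self-matches:
Σ_{j=0}^{5} (-1)^j C(5,j)(8-j)!
= C(5,0)·8! - C(5,1)·7! + C(5,2)·6! - C(5,3)·5! + C(5,4)·4! - C(5,5)·3!
= 40320 - 25200 + 7200 - 1200 + 120 - 6
= 21234

21234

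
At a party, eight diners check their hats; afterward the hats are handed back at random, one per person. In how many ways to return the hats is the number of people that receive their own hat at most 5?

Sum C(8,i)·!(8-i) for i = 0..5:
  i=0: C(8,0)·!8 = 1·14833 = 14833
  i=1: C(8,1)·!7 = 8·1854 = 14832
  i=2: C(8,2)·!6 = 28·265 = 7420
  i=3: C(8,3)·!5 = 56·44 = 2464
  i=4: C(8,4)·!4 = 70·9 = 630
  i=5: C(8,5)·!3 = 56·2 = 112
Total = 40291.

40291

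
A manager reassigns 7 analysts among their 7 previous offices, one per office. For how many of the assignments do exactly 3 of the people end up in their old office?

Choose which 3 of the 7 are fixed: C(7,3) = 35.
The remaining 4 must be deranged: !4 = 9.
Total: 35 × 9 = 315.

315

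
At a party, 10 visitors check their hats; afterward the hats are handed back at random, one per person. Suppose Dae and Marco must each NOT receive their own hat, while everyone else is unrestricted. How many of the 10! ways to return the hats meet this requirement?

Inclusion-exclusion on the 2 forbidden self-matches:
Σ_{j=0}^{2} (-1)^j C(2,j)(10-j)!
= C(2,0)·10! - C(2,1)·9! + C(2,2)·8!
= 3628800 - 725760 + 40320
= 2943360

2943360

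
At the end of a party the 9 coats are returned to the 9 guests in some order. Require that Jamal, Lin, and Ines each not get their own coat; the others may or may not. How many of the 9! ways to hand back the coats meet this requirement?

Let A_j be the event that the j-th constrained one is fixed. By inclusion-exclusion over the 3 events:
Σ_{j=0}^{3} (-1)^j C(3,j)(9-j)!
= C(3,0)·9! - C(3,1)·8! + C(3,2)·7! - C(3,3)·6!
= 362880 - 120960 + 15120 - 720
= 256320

256320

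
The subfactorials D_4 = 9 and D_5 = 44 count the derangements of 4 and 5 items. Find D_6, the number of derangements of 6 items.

265

D_6 = (6-1)·(D_5 + D_4) = 5·(44 + 9) = 5·53 = 265.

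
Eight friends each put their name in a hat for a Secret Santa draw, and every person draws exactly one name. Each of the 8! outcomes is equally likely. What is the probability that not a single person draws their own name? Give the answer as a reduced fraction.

2119/5760

Favorable outcomes: !8 = 14833.
Total outcomes: 8! = 40320.
Probability = 14833/40320 = 2119/5760.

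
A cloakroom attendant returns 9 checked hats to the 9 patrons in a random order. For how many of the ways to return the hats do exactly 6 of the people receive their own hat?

168

Choose which 6 of the 9 are fixed: C(9,6) = 84.
The other 3 form a derangement: !3 = 2.
Total: 84 × 2 = 168.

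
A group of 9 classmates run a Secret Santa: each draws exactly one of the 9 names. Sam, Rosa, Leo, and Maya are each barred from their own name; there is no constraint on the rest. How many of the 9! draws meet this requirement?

229080

Let A_j be the event that the j-th constrained one is fixed. By inclusion-exclusion over the 4 events:
Σ_{j=0}^{4} (-1)^j C(4,j)(9-j)!
= C(4,0)·9! - C(4,1)·8! + C(4,2)·7! - C(4,3)·6! + C(4,4)·5!
= 362880 - 161280 + 30240 - 2880 + 120
= 229080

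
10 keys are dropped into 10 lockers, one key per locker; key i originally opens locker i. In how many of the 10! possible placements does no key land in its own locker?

Recurrence: !10 = 9·(!9 + !8).
!10 = 9·(133496 + 14833) = 9·148329 = 1334961

1334961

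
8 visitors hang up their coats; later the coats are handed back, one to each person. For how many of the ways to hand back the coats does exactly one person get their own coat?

14832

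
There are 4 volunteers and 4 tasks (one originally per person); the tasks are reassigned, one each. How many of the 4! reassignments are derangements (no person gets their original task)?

By inclusion-exclusion, !4 = Σ (-1)^k · 4!/k! for k=0..4
= 4! - 4!/1! + 4!/2! - 4!/3! + 4!/4!
= 24 - 24 + 12 - 4 + 1
= 9

9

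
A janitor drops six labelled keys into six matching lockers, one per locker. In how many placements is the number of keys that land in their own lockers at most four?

719

# with exactly i fixed is C(6,i)·!(6-i); sum over i=0..4:
  i=0: C(6,0)·!6 = 1·265 = 265
  i=1: C(6,1)·!5 = 6·44 = 264
  i=2: C(6,2)·!4 = 15·9 = 135
  i=3: C(6,3)·!3 = 20·2 = 40
  i=4: C(6,4)·!2 = 15·1 = 15
Total = 719.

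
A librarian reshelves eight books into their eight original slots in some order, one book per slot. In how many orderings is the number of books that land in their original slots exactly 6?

Pick the 6 fixed positions: C(8,6) = 28 ways.
The remaining 2 must be deranged: !2 = 1.
Total: 28 × 1 = 28.

28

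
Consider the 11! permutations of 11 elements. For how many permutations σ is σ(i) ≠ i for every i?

14684570

The subfactorial !11 = [11!/e] (nearest integer).
11! = 39916800, and 39916800/e ≈ 14684570.08, so !11 = 14684570.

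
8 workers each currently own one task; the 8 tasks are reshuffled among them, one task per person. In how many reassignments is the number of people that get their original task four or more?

# with exactly i fixed is C(8,i)·!(8-i); sum over i=4..8:
  i=4: C(8,4)·!4 = 70·9 = 630
  i=5: C(8,5)·!3 = 56·2 = 112
  i=6: C(8,6)·!2 = 28·1 = 28
  i=7: C(8,7)·!1 = 8·0 = 0
  i=8: C(8,8)·!0 = 1·1 = 1
Total = 771.

771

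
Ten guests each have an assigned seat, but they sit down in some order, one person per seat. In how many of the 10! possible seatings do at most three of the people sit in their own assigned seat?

3559886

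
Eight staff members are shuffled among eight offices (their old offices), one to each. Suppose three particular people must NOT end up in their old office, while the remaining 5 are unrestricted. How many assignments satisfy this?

27240

Inclusion-exclusion on the 3 forbidden self-matches:
Σ_{j=0}^{3} (-1)^j C(3,j)(8-j)!
= C(3,0)·8! - C(3,1)·7! + C(3,2)·6! - C(3,3)·5!
= 40320 - 15120 + 2160 - 120
= 27240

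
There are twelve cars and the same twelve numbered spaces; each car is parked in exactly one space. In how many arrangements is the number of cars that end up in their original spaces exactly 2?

Pick the 2 fixed positions: C(12,2) = 66 ways.
The remaining 10 must be deranged: !10 = 1334961.
Total: 66 × 1334961 = 88107426.

88107426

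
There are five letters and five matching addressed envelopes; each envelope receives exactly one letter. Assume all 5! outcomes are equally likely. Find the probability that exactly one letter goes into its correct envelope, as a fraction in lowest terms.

3/8

Favorable outcomes: C(5,1)·!4 = 5·9 = 45.
Total outcomes: 5! = 120.
Probability = 45/120 = 3/8.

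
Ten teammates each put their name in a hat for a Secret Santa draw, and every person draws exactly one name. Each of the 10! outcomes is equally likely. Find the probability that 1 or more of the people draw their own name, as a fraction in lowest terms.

Favorable outcomes: Σ_{i≥1} C(10,i)·!(10-i) = 10·133496 + 45·14833 + 120·1854 + 210·265 + 252·44 + 210·9 + 120·2 + 45·1 + 10·0 + 1·1 = 2293839.
Total outcomes: 10! = 3628800.
Probability = 2293839/3628800 = 28319/44800.

28319/44800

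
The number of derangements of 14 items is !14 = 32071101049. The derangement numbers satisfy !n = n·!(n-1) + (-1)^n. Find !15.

!15 = 15·32071101049 - 1 = 481066515734.

481066515734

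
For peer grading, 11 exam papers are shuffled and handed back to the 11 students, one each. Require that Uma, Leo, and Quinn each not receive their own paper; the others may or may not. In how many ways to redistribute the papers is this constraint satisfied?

30078720

Inclusion-exclusion on the 3 forbidden self-matches:
Σ_{j=0}^{3} (-1)^j C(3,j)(11-j)!
= C(3,0)·11! - C(3,1)·10! + C(3,2)·9! - C(3,3)·8!
= 39916800 - 10886400 + 1088640 - 40320
= 30078720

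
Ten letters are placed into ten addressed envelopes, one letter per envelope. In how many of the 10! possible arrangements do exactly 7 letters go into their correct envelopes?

240

Choose which 7 of the 10 are fixed: C(10,7) = 120.
The other 3 form a derangement: !3 = 2.
Total: 120 × 2 = 240.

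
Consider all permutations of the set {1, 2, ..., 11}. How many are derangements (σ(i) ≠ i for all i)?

!11 is the nearest integer to 11!/e.
11! = 39916800, and 39916800/e ≈ 14684570.08, so !11 = 14684570.

14684570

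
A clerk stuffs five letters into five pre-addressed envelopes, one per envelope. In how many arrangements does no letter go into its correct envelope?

The subfactorial !5 = [5!/e] (nearest integer).
5! = 120, and 120/e ≈ 44.15, so !5 = 44.

44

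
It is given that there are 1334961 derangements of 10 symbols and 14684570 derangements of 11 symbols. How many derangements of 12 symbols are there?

176214841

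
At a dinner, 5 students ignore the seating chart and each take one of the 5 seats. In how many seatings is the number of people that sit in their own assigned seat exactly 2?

20

Pick the 2 fixed positions: C(5,2) = 10 ways.
The other 3 form a derangement: !3 = 2.
Total: 10 × 2 = 20.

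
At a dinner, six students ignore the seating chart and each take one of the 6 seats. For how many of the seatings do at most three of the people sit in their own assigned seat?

704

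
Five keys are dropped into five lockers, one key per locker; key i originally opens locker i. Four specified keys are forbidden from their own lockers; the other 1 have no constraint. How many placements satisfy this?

53

Inclusion-exclusion on the 4 forbidden self-matches:
Σ_{j=0}^{4} (-1)^j C(4,j)(5-j)!
= C(4,0)·5! - C(4,1)·4! + C(4,2)·3! - C(4,3)·2! + C(4,4)·1!
= 120 - 96 + 36 - 8 + 1
= 53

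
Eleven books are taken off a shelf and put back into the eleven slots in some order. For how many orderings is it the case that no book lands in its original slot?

14684570

!11 is the nearest integer to 11!/e.
11! = 39916800, and 39916800/e ≈ 14684570.08, so !11 = 14684570.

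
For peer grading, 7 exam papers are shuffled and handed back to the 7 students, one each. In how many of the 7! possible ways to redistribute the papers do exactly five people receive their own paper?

Pick the 5 fixed positions: C(7,5) = 21 ways.
The remaining 2 must be deranged: !2 = 1.
Total: 21 × 1 = 21.

21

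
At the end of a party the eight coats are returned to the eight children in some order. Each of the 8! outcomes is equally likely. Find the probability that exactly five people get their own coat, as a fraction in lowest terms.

Favorable outcomes: C(8,5)·!3 = 56·2 = 112.
Total outcomes: 8! = 40320.
Probability = 112/40320 = 1/360.

1/360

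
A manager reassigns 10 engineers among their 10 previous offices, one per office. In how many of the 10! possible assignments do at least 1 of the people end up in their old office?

# with exactly i fixed is C(10,i)·!(10-i); sum over i=1..10:
  i=1: C(10,1)·!9 = 10·133496 = 1334960
  i=2: C(10,2)·!8 = 45·14833 = 667485
  i=3: C(10,3)·!7 = 120·1854 = 222480
  i=4: C(10,4)·!6 = 210·265 = 55650
  i=5: C(10,5)·!5 = 252·44 = 11088
  i=6: C(10,6)·!4 = 210·9 = 1890
  i=7: C(10,7)·!3 = 120·2 = 240
  i=8: C(10,8)·!2 = 45·1 = 45
  i=9: C(10,9)·!1 = 10·0 = 0
  i=10: C(10,10)·!0 = 1·1 = 1
Total = 2293839.

2293839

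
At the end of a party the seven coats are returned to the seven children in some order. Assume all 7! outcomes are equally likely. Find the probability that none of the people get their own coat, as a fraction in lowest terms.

Favorable outcomes: !7 = 1854.
Total outcomes: 7! = 5040.
Probability = 1854/5040 = 103/280.

103/280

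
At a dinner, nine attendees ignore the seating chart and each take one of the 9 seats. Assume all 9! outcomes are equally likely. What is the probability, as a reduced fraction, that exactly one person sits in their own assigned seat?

2119/5760

Favorable outcomes: C(9,1)·!8 = 9·14833 = 133497.
Total outcomes: 9! = 362880.
Probability = 133497/362880 = 2119/5760.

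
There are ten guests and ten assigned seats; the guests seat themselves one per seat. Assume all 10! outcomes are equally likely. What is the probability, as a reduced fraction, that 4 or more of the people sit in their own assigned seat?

Favorable outcomes: Σ_{i≥4} C(10,i)·!(10-i) = 210·265 + 252·44 + 210·9 + 120·2 + 45·1 + 10·0 + 1·1 = 68914.
Total outcomes: 10! = 3628800.
Probability = 68914/3628800 = 34457/1814400.

34457/1814400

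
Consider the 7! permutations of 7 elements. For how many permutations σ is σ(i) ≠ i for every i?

1854

Recurrence: !7 = 7·!6 + (-1)^7.
!7 = 7·265 - 1 = 1854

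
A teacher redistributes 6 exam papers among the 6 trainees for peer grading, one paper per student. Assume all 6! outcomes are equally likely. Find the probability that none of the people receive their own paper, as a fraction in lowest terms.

Favorable outcomes: !6 = 265.
Total outcomes: 6! = 720.
Probability = 265/720 = 53/144.

53/144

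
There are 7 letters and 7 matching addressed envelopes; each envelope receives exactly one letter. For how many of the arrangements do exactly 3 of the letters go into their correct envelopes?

315

Choose which 3 of the 7 are fixed: C(7,3) = 35.
The remaining 4 must be deranged: !4 = 9.
Total: 35 × 9 = 315.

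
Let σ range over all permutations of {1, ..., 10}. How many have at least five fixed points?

Sum C(10,i)·!(10-i) for i = 5..10:
  i=5: C(10,5)·!5 = 252·44 = 11088
  i=6: C(10,6)·!4 = 210·9 = 1890
  i=7: C(10,7)·!3 = 120·2 = 240
  i=8: C(10,8)·!2 = 45·1 = 45
  i=9: C(10,9)·!1 = 10·0 = 0
  i=10: C(10,10)·!0 = 1·1 = 1
Total = 13264.

13264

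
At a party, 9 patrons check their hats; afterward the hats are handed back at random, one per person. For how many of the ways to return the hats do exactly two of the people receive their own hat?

66744

Pick the 2 fixed positions: C(9,2) = 36 ways.
The other 7 form a derangement: !7 = 1854.
Total: 36 × 1854 = 66744.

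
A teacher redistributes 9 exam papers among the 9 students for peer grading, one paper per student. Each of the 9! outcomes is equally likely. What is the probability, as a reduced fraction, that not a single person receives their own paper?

16687/45360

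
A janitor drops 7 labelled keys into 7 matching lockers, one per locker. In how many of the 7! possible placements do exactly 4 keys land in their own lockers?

70

Choose which 4 of the 7 are fixed: C(7,4) = 35.
The remaining 3 must be deranged: !3 = 2.
Total: 35 × 2 = 70.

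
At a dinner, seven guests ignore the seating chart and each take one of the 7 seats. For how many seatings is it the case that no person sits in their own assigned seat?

1854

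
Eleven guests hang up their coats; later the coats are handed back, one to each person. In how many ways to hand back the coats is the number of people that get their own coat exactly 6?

20328

Choose which 6 of the 11 are fixed: C(11,6) = 462.
The other 5 form a derangement: !5 = 44.
Total: 462 × 44 = 20328.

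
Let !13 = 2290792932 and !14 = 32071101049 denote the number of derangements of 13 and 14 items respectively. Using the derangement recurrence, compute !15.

481066515734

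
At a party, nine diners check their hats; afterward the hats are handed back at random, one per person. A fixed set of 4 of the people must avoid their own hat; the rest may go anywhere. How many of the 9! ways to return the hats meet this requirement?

229080

Inclusion-exclusion on the 4 forbidden self-matches:
Σ_{j=0}^{4} (-1)^j C(4,j)(9-j)!
= C(4,0)·9! - C(4,1)·8! + C(4,2)·7! - C(4,3)·6! + C(4,4)·5!
= 362880 - 161280 + 30240 - 2880 + 120
= 229080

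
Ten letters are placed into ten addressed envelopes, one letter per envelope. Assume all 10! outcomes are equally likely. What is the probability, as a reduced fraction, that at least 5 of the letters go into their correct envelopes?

829/226800

Favorable outcomes: Σ_{i≥5} C(10,i)·!(10-i) = 252·44 + 210·9 + 120·2 + 45·1 + 10·0 + 1·1 = 13264.
Total outcomes: 10! = 3628800.
Probability = 13264/3628800 = 829/226800.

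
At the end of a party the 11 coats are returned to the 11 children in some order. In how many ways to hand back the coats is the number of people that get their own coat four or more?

Sum C(11,i)·!(11-i) for i = 4..11:
  i=4: C(11,4)·!7 = 330·1854 = 611820
  i=5: C(11,5)·!6 = 462·265 = 122430
  i=6: C(11,6)·!5 = 462·44 = 20328
  i=7: C(11,7)·!4 = 330·9 = 2970
  i=8: C(11,8)·!3 = 165·2 = 330
  i=9: C(11,9)·!2 = 55·1 = 55
  i=10: C(11,10)·!1 = 11·0 = 0
  i=11: C(11,11)·!0 = 1·1 = 1
Total = 757934.

757934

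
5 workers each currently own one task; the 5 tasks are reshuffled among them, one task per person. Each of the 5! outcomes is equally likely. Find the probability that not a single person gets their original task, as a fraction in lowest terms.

Favorable outcomes: !5 = 44.
Total outcomes: 5! = 120.
Probability = 44/120 = 11/30.

11/30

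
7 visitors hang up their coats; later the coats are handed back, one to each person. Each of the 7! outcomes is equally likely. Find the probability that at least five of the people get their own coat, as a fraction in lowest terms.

Favorable outcomes: Σ_{i≥5} C(7,i)·!(7-i) = 21·1 + 7·0 + 1·1 = 22.
Total outcomes: 7! = 5040.
Probability = 22/5040 = 11/2520.

11/2520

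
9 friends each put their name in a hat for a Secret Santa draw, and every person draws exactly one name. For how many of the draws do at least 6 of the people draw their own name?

Sum C(9,i)·!(9-i) for i = 6..9:
  i=6: C(9,6)·!3 = 84·2 = 168
  i=7: C(9,7)·!2 = 36·1 = 36
  i=8: C(9,8)·!1 = 9·0 = 0
  i=9: C(9,9)·!0 = 1·1 = 1
Total = 205.

205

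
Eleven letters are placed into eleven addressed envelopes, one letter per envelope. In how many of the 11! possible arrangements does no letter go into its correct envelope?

14684570

The number of derangements of 11 is !11 = Σ_{k=0}^{11} (-1)^k·11!/k!
= 11! - 11!/1! + 11!/2! - 11!/3! + 11!/4! - 11!/5! + 11!/6! - 11!/7! + 11!/8! - 11!/9! + 11!/10! - 11!/11!
= 39916800 - 39916800 + 19958400 - 6652800 + 1663200 - 332640 + 55440 - 7920 + 990 - 110 + 11 - 1
= 14684570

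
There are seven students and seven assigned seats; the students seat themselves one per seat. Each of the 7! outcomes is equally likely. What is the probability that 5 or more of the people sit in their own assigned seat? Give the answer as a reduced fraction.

11/2520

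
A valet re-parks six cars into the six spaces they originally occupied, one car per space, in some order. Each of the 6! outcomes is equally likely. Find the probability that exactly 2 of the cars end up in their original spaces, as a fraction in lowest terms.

3/16

Favorable outcomes: C(6,2)·!4 = 15·9 = 135.
Total outcomes: 6! = 720.
Probability = 135/720 = 3/16.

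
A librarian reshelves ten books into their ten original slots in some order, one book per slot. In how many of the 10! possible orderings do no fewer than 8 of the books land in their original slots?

46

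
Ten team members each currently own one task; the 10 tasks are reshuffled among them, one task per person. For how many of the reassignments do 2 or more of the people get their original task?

Sum C(10,i)·!(10-i) for i = 2..10:
  i=2: C(10,2)·!8 = 45·14833 = 667485
  i=3: C(10,3)·!7 = 120·1854 = 222480
  i=4: C(10,4)·!6 = 210·265 = 55650
  i=5: C(10,5)·!5 = 252·44 = 11088
  i=6: C(10,6)·!4 = 210·9 = 1890
  i=7: C(10,7)·!3 = 120·2 = 240
  i=8: C(10,8)·!2 = 45·1 = 45
  i=9: C(10,9)·!1 = 10·0 = 0
  i=10: C(10,10)·!0 = 1·1 = 1
Total = 958879.

958879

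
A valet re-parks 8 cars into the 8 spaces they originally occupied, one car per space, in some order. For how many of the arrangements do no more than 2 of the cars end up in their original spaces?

37085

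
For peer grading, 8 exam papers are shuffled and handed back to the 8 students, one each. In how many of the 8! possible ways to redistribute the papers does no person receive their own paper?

14833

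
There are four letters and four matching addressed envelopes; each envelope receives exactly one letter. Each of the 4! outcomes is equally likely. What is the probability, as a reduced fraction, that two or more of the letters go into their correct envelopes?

7/24

Favorable outcomes: Σ_{i≥2} C(4,i)·!(4-i) = 6·1 + 4·0 + 1·1 = 7.
Total outcomes: 4! = 24.
Probability = 7/24 = 7/24.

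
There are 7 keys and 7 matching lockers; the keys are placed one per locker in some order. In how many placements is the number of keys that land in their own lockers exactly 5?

Choose which 5 of the 7 are fixed: C(7,5) = 21.
The remaining 2 must be deranged: !2 = 1.
Total: 21 × 1 = 21.

21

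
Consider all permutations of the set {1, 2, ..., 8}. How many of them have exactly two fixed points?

Pick the 2 fixed positions: C(8,2) = 28 ways.
The other 6 form a derangement: !6 = 265.
Total: 28 × 265 = 7420.

7420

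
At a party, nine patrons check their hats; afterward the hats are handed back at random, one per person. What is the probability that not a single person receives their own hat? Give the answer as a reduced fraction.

Favorable outcomes: !9 = 133496.
Total outcomes: 9! = 362880.
Probability = 133496/362880 = 16687/45360.

16687/45360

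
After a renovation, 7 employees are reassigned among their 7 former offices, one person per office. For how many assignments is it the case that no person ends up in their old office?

1854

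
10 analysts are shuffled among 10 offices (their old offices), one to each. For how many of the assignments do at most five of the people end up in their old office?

3626624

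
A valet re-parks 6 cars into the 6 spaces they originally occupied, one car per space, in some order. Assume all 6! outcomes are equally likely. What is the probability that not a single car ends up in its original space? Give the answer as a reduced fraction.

53/144

Favorable outcomes: !6 = 265.
Total outcomes: 6! = 720.
Probability = 265/720 = 53/144.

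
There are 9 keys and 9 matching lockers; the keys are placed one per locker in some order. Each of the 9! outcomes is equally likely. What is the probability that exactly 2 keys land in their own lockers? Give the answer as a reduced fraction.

Favorable outcomes: C(9,2)·!7 = 36·1854 = 66744.
Total outcomes: 9! = 362880.
Probability = 66744/362880 = 103/560.

103/560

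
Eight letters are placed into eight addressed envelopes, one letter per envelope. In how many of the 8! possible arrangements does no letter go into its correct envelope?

14833

!8 is the nearest integer to 8!/e.
8! = 40320, and 40320/e ≈ 14832.90, so !8 = 14833.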